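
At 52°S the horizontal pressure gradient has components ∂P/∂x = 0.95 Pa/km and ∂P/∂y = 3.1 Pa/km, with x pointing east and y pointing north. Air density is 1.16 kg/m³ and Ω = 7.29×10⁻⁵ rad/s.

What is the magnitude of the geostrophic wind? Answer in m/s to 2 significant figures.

Coriolis parameter at 52°S:
f = 2Ω sin φ = 2 × 7.29×10⁻⁵ × sin 52° = 1.15×10⁻⁴ s⁻¹
In the Southern Hemisphere f is negative: f = −1.15×10⁻⁴ s⁻¹.
Component geostrophic relations (x east, y north):
u_g = −(1/(fρ)) ∂P/∂y,  v_g = (1/(fρ)) ∂P/∂x
u_g = −(3.1×10⁻³)/(−1.15×10⁻⁴ × 1.16) = 23.3 m/s;  v_g = (0.95×10⁻³)/(−1.15×10⁻⁴ × 1.16) = −7.13 m/s
|V_g| = √(u_g² + v_g²) = 24.3 m/s

24 m/s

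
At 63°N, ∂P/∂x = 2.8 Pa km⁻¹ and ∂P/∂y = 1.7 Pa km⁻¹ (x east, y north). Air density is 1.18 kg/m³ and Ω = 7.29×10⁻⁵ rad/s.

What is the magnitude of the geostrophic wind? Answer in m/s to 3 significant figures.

Coriolis parameter at 63°N:
f = 2Ω sin φ = 2 × 7.29×10⁻⁵ × sin 63° = 1.30×10⁻⁴ s⁻¹
Component geostrophic relations (x east, y north):
u_g = −(1/(fρ)) ∂P/∂y,  v_g = (1/(fρ)) ∂P/∂x
u_g = −(1.7×10⁻³)/(1.30×10⁻⁴ × 1.18) = −11.1 m/s;  v_g = (2.8×10⁻³)/(1.30×10⁻⁴ × 1.18) = 18.3 m/s
|V_g| = √(u_g² + v_g²) = 21.4 m/s

21.4 m/s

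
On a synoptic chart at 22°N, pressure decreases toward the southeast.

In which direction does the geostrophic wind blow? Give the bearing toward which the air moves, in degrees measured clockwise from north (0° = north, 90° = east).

225°

The pressure-gradient force points toward the southeast (bearing 135°).
Geostrophic balance: in the Northern Hemisphere the Coriolis force deflects motion to the right, so the geostrophic wind blows 90° to the right of the pressure-gradient force (low pressure on the left).
Rotating 135° by 90° clockwise gives 225° — the wind blows toward the southwest.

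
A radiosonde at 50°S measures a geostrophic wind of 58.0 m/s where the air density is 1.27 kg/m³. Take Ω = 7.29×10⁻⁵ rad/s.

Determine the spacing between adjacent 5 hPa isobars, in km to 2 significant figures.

Coriolis parameter at 50°S:
f = 2Ω sin φ = 2 × 7.29×10⁻⁵ × sin 50° = 1.12×10⁻⁴ s⁻¹
Geostrophic balance rearranged: |∂P/∂n| = f ρ V_g
|∂P/∂n| = 1.12×10⁻⁴ × 1.27 × 58.0 = 8.23×10⁻³ Pa/m
Isobar spacing: Δn = ΔP/|∂P/∂n| = 500 Pa / 8.23×10⁻³ Pa/m = 60775 m ≈ 61 km

61 km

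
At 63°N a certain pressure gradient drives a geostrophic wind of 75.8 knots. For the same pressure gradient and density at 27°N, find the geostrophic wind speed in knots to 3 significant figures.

149 knots

With the same pressure gradient and density, V_g ∝ 1/f ∝ 1/sin φ.
V₂ = V₁ · sin φ₁ / sin φ₂ = 75.8 × sin 63° / sin 27°
V₂ = 75.8 × 0.8910/0.4540 = 149 knots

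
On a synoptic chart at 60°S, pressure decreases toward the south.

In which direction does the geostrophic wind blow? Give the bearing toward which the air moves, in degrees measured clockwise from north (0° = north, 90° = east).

090°

The pressure-gradient force points toward the south (bearing 180°).
Geostrophic balance: in the Southern Hemisphere the Coriolis force deflects motion to the left, so the geostrophic wind blows 90° to the left of the pressure-gradient force (low pressure on the right).
Rotating 180° by 90° counterclockwise gives 090° — the wind blows toward the east.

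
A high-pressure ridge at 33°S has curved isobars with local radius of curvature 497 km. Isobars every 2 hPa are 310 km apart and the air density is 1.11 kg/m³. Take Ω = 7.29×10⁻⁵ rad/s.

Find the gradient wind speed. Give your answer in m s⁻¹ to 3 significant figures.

Coriolis parameter at 33°S:
f = 2Ω sin φ = 2 × 7.29×10⁻⁵ × sin 33° = 7.94×10⁻⁵ s⁻¹
Pressure gradient: |∂P/∂n| = 200 Pa / 310000 m = 6.45×10⁻⁴ Pa/m
Geostrophic speed: V_g = |∂P/∂n|/(fρ) = 6.45×10⁻⁴/(7.94×10⁻⁵ × 1.11) = 7.32 m/s
Around a high, pressure-gradient force acts outward with centrifugal, so Coriolis balances both:
fV = (1/ρ)|∂P/∂n| + V²/R  →  V² − fR·V + fR·V_g = 0
With fR = 7.94×10⁻⁵ × 497×10³ m = 39.5 m/s:
V = [fR − √((fR)² − 4 fR V_g)]/2 = [39.5 − √(39.5² − 4×39.5×7.32)]/2 = 9.71 m/s
Supergeostrophic (V > V_g = 7.32 m/s), as expected around a high.

9.71 m s⁻¹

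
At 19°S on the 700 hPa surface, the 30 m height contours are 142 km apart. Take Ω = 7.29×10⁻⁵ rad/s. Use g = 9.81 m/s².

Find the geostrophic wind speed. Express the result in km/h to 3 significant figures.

Coriolis parameter at 19°S:
f = 2Ω sin φ = 2 × 7.29×10⁻⁵ × sin 19° = 4.75×10⁻⁵ s⁻¹
Height gradient: |∂Z/∂n| = 30 m / 142000 m = 2.11×10⁻⁴
On a pressure surface, geostrophic balance gives V_g = (g/f)|∂Z/∂n|:
V_g = 9.81 × 2.11×10⁻⁴ / 4.75×10⁻⁵ = 43.7 m/s
Converting: 43.7 m/s × 3.6 = 157 km/h

157 km/h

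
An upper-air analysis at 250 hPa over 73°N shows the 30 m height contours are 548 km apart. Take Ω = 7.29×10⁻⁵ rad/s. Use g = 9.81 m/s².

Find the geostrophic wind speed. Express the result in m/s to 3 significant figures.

Coriolis parameter at 73°N:
f = 2Ω sin φ = 2 × 7.29×10⁻⁵ × sin 73° = 1.39×10⁻⁴ s⁻¹
Height gradient: |∂Z/∂n| = 30 m / 548000 m = 5.47×10⁻⁵
On a pressure surface, geostrophic balance gives V_g = (g/f)|∂Z/∂n|:
V_g = 9.81 × 5.47×10⁻⁵ / 1.39×10⁻⁴ = 3.85 m/s

3.85 m/s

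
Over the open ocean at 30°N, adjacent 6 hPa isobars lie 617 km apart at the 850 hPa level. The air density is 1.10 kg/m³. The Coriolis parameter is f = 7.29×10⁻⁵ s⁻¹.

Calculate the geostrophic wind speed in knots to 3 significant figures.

Pressure gradient: |∂P/∂n| = 600 Pa / 617000 m = 9.72×10⁻⁴ Pa/m
Geostrophic balance (pressure-gradient force = Coriolis force):
V_g = (1/(fρ)) |∂P/∂n| = 9.72×10⁻⁴ / (7.29×10⁻⁵ × 1.10) = 12.1 m/s
Converting: 12.1 m/s × 1.944 = 23.6 knots

23.6 knots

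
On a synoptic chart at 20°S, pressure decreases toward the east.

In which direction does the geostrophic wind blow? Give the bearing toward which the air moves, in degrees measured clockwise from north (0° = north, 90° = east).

000°

The pressure-gradient force points toward the east (bearing 090°).
Geostrophic balance: in the Southern Hemisphere the Coriolis force deflects motion to the left, so the geostrophic wind blows 90° to the left of the pressure-gradient force (low pressure on the right).
Rotating 090° by 90° counterclockwise gives 000° — the wind blows toward the north.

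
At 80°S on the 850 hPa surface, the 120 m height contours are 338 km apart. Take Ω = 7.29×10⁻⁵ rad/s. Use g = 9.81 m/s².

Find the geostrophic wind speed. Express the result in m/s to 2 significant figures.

24 m/s

Coriolis parameter at 80°S:
f = 2Ω sin φ = 2 × 7.29×10⁻⁵ × sin 80° = 1.44×10⁻⁴ s⁻¹
Height gradient: |∂Z/∂n| = 120 m / 338000 m = 3.55×10⁻⁴
On a pressure surface, geostrophic balance gives V_g = (g/f)|∂Z/∂n|:
V_g = 9.81 × 3.55×10⁻⁴ / 1.44×10⁻⁴ = 24.3 m/s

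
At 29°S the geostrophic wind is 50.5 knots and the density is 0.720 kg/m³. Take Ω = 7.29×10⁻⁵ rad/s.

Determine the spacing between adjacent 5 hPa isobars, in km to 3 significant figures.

378 km

Coriolis parameter at 29°S:
f = 2Ω sin φ = 2 × 7.29×10⁻⁵ × sin 29° = 7.07×10⁻⁵ s⁻¹
Wind speed in SI: 50.5 knots = 26.0 m/s
Geostrophic balance rearranged: |∂P/∂n| = f ρ V_g
|∂P/∂n| = 7.07×10⁻⁵ × 0.720 × 26.0 = 1.32×10⁻³ Pa/m
Isobar spacing: Δn = ΔP/|∂P/∂n| = 500 Pa / 1.32×10⁻³ Pa/m = 378163 m ≈ 378 km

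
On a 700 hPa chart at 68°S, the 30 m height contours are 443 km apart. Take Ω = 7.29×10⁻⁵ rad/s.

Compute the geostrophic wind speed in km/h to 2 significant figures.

Coriolis parameter at 68°S:
f = 2Ω sin φ = 2 × 7.29×10⁻⁵ × sin 68° = 1.35×10⁻⁴ s⁻¹
Height gradient: |∂Z/∂n| = 30 m / 443000 m = 6.77×10⁻⁵
On a pressure surface, geostrophic balance gives V_g = (g/f)|∂Z/∂n|:
V_g = 9.81 × 6.77×10⁻⁵ / 1.35×10⁻⁴ = 4.91 m/s
Converting: 4.91 m/s × 3.6 = 18 km/h

18 km/h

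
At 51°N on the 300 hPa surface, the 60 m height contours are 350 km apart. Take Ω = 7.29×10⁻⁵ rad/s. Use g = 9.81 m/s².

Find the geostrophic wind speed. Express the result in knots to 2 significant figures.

Coriolis parameter at 51°N:
f = 2Ω sin φ = 2 × 7.29×10⁻⁵ × sin 51° = 1.13×10⁻⁴ s⁻¹
Height gradient: |∂Z/∂n| = 60 m / 350000 m = 1.71×10⁻⁴
On a pressure surface, geostrophic balance gives V_g = (g/f)|∂Z/∂n|:
V_g = 9.81 × 1.71×10⁻⁴ / 1.13×10⁻⁴ = 14.8 m/s
Converting: 14.8 m/s × 1.944 = 29 knots

29 knots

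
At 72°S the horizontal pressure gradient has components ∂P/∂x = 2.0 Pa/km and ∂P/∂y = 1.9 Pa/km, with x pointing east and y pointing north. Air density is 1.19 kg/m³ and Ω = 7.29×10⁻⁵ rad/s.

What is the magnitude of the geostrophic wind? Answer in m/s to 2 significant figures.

17 m/s

Coriolis parameter at 72°S:
f = 2Ω sin φ = 2 × 7.29×10⁻⁵ × sin 72° = 1.39×10⁻⁴ s⁻¹
In the Southern Hemisphere f is negative: f = −1.39×10⁻⁴ s⁻¹.
Component geostrophic relations (x east, y north):
u_g = −(1/(fρ)) ∂P/∂y,  v_g = (1/(fρ)) ∂P/∂x
u_g = −(1.9×10⁻³)/(−1.39×10⁻⁴ × 1.19) = 11.5 m/s;  v_g = (2.0×10⁻³)/(−1.39×10⁻⁴ × 1.19) = −12.1 m/s
|V_g| = √(u_g² + v_g²) = 16.7 m/s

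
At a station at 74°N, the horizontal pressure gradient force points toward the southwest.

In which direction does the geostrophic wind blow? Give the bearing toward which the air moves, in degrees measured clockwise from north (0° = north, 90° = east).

315°

The pressure-gradient force points toward the southwest (bearing 225°).
Geostrophic balance: in the Northern Hemisphere the Coriolis force deflects motion to the right, so the geostrophic wind blows 90° to the right of the pressure-gradient force (low pressure on the left).
Rotating 225° by 90° clockwise gives 315° — the wind blows toward the northwest.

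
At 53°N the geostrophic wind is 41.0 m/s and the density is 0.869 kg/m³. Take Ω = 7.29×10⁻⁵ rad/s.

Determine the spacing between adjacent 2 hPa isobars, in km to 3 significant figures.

48.2 km

Coriolis parameter at 53°N:
f = 2Ω sin φ = 2 × 7.29×10⁻⁵ × sin 53° = 1.16×10⁻⁴ s⁻¹
Geostrophic balance rearranged: |∂P/∂n| = f ρ V_g
|∂P/∂n| = 1.16×10⁻⁴ × 0.869 × 41.0 = 4.15×10⁻³ Pa/m
Isobar spacing: Δn = ΔP/|∂P/∂n| = 200 Pa / 4.15×10⁻³ Pa/m = 48208 m ≈ 48.2 km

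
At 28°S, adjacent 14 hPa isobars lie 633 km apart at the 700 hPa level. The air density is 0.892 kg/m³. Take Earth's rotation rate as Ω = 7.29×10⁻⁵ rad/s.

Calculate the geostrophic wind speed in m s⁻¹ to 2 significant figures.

36 m s⁻¹

Coriolis parameter at 28°S:
f = 2Ω sin φ = 2 × 7.29×10⁻⁵ × sin 28° = 6.84×10⁻⁵ s⁻¹
Pressure gradient: |∂P/∂n| = 1400 Pa / 633000 m = 2.21×10⁻³ Pa/m
Geostrophic balance (pressure-gradient force = Coriolis force):
V_g = (1/(fρ)) |∂P/∂n| = 2.21×10⁻³ / (6.84×10⁻⁵ × 0.892) = 36.2 m/s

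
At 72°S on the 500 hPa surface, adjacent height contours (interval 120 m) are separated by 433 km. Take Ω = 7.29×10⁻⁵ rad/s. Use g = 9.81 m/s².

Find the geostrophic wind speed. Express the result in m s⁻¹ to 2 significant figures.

Coriolis parameter at 72°S:
f = 2Ω sin φ = 2 × 7.29×10⁻⁵ × sin 72° = 1.39×10⁻⁴ s⁻¹
Height gradient: |∂Z/∂n| = 120 m / 433000 m = 2.77×10⁻⁴
On a pressure surface, geostrophic balance gives V_g = (g/f)|∂Z/∂n|:
V_g = 9.81 × 2.77×10⁻⁴ / 1.39×10⁻⁴ = 19.6 m/s

20 m s⁻¹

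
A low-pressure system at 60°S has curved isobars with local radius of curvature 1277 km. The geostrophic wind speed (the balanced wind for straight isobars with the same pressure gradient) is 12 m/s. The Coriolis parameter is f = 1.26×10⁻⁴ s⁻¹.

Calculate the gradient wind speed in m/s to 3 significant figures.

Around a low, centrifugal force acts outward with Coriolis, so pressure-gradient force balances both:
(1/ρ)|∂P/∂n| = fV + V²/R  →  V² + fR·V − fR·V_g = 0
With fR = 1.26×10⁻⁴ × 1277×10³ m = 161 m/s:
V = [−fR + √((fR)² + 4 fR V_g)]/2 = [−161 + √(161² + 4×161×12)]/2 = 11.2 m/s
Subgeostrophic (V < V_g = 12 m/s), as expected around a low.

11.2 m/s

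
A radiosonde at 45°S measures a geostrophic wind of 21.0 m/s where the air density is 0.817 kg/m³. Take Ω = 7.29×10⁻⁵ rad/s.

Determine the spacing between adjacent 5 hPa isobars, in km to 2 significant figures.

Coriolis parameter at 45°S:
f = 2Ω sin φ = 2 × 7.29×10⁻⁵ × sin 45° = 1.03×10⁻⁴ s⁻¹
Geostrophic balance rearranged: |∂P/∂n| = f ρ V_g
|∂P/∂n| = 1.03×10⁻⁴ × 0.817 × 21.0 = 1.77×10⁻³ Pa/m
Isobar spacing: Δn = ΔP/|∂P/∂n| = 500 Pa / 1.77×10⁻³ Pa/m = 282674 m ≈ 280 km

280 km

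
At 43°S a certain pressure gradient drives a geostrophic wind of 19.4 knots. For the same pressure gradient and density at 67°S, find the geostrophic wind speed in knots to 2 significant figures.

With the same pressure gradient and density, V_g ∝ 1/f ∝ 1/sin φ.
V₂ = V₁ · sin φ₁ / sin φ₂ = 19.4 × sin 43° / sin 67°
V₂ = 19.4 × 0.6820/0.9205 = 14 knots

14 knots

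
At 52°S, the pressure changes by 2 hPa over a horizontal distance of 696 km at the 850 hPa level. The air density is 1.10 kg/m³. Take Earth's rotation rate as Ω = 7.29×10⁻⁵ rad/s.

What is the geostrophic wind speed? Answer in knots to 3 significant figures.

4.42 knots

Coriolis parameter at 52°S:
f = 2Ω sin φ = 2 × 7.29×10⁻⁵ × sin 52° = 1.15×10⁻⁴ s⁻¹
Pressure gradient: |∂P/∂n| = 200 Pa / 696000 m = 2.87×10⁻⁴ Pa/m
Geostrophic balance (pressure-gradient force = Coriolis force):
V_g = (1/(fρ)) |∂P/∂n| = 2.87×10⁻⁴ / (1.15×10⁻⁴ × 1.10) = 2.27 m/s
Converting: 2.27 m/s × 1.944 = 4.42 knots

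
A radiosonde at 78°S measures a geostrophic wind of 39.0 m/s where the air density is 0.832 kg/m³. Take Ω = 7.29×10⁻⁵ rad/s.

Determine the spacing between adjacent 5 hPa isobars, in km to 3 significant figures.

Coriolis parameter at 78°S:
f = 2Ω sin φ = 2 × 7.29×10⁻⁵ × sin 78° = 1.43×10⁻⁴ s⁻¹
Geostrophic balance rearranged: |∂P/∂n| = f ρ V_g
|∂P/∂n| = 1.43×10⁻⁴ × 0.832 × 39.0 = 4.63×10⁻³ Pa/m
Isobar spacing: Δn = ΔP/|∂P/∂n| = 500 Pa / 4.63×10⁻³ Pa/m = 108049 m ≈ 108 km

108 km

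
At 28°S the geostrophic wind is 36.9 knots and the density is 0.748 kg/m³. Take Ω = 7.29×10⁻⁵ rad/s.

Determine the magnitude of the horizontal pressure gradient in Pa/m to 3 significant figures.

Coriolis parameter at 28°S:
f = 2Ω sin φ = 2 × 7.29×10⁻⁵ × sin 28° = 6.84×10⁻⁵ s⁻¹
Wind speed in SI: 36.9 knots = 19.0 m/s
Geostrophic balance rearranged: |∂P/∂n| = f ρ V_g
|∂P/∂n| = 6.84×10⁻⁵ × 0.748 × 19.0 = 9.72×10⁻⁴ Pa/m

9.72×10⁻⁴ Pa/m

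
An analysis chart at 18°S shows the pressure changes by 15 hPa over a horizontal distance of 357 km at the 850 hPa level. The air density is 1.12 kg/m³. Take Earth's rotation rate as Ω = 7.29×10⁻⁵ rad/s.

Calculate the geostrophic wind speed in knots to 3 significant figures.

162 knots

Coriolis parameter at 18°S:
f = 2Ω sin φ = 2 × 7.29×10⁻⁵ × sin 18° = 4.51×10⁻⁵ s⁻¹
Pressure gradient: |∂P/∂n| = 1500 Pa / 357000 m = 4.20×10⁻³ Pa/m
Geostrophic balance (pressure-gradient force = Coriolis force):
V_g = (1/(fρ)) |∂P/∂n| = 4.20×10⁻³ / (4.51×10⁻⁵ × 1.12) = 83.3 m/s
Converting: 83.3 m/s × 1.944 = 162 knots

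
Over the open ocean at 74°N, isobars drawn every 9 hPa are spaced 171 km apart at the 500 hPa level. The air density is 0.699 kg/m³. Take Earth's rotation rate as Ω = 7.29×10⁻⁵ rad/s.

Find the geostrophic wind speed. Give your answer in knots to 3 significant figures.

104 knots

Coriolis parameter at 74°N:
f = 2Ω sin φ = 2 × 7.29×10⁻⁵ × sin 74° = 1.40×10⁻⁴ s⁻¹
Pressure gradient: |∂P/∂n| = 900 Pa / 171000 m = 5.26×10⁻³ Pa/m
Geostrophic balance (pressure-gradient force = Coriolis force):
V_g = (1/(fρ)) |∂P/∂n| = 5.26×10⁻³ / (1.40×10⁻⁴ × 0.699) = 53.7 m/s
Converting: 53.7 m/s × 1.944 = 104 knots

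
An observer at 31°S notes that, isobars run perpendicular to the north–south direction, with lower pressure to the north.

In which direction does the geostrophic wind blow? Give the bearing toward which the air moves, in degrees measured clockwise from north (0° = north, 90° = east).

270°

The pressure-gradient force points toward the north (bearing 000°).
Geostrophic balance: in the Southern Hemisphere the Coriolis force deflects motion to the left, so the geostrophic wind blows 90° to the left of the pressure-gradient force (low pressure on the right).
Rotating 000° by 90° counterclockwise gives 270° — the wind blows toward the west.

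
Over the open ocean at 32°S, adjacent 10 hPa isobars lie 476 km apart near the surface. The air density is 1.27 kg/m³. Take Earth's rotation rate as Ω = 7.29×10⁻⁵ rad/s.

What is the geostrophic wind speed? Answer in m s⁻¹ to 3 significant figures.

Coriolis parameter at 32°S:
f = 2Ω sin φ = 2 × 7.29×10⁻⁵ × sin 32° = 7.73×10⁻⁵ s⁻¹
Pressure gradient: |∂P/∂n| = 1000 Pa / 476000 m = 2.10×10⁻³ Pa/m
Geostrophic balance (pressure-gradient force = Coriolis force):
V_g = (1/(fρ)) |∂P/∂n| = 2.10×10⁻³ / (7.73×10⁻⁵ × 1.27) = 21.4 m/s

21.4 m s⁻¹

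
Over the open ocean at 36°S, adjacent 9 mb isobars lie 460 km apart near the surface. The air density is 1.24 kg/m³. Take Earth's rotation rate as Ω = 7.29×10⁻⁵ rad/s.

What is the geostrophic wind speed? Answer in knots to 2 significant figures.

Coriolis parameter at 36°S:
f = 2Ω sin φ = 2 × 7.29×10⁻⁵ × sin 36° = 8.57×10⁻⁵ s⁻¹
Pressure gradient: |∂P/∂n| = 900 Pa / 460000 m = 1.96×10⁻³ Pa/m
Geostrophic balance (pressure-gradient force = Coriolis force):
V_g = (1/(fρ)) |∂P/∂n| = 1.96×10⁻³ / (8.57×10⁻⁵ × 1.24) = 18.4 m/s
Converting: 18.4 m/s × 1.944 = 36 knots

36 knots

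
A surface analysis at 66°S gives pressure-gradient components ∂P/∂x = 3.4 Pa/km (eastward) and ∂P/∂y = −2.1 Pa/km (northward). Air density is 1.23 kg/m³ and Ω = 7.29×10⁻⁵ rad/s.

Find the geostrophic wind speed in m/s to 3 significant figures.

24.4 m/s

Coriolis parameter at 66°S:
f = 2Ω sin φ = 2 × 7.29×10⁻⁵ × sin 66° = 1.33×10⁻⁴ s⁻¹
In the Southern Hemisphere f is negative: f = −1.33×10⁻⁴ s⁻¹.
Component geostrophic relations (x east, y north):
u_g = −(1/(fρ)) ∂P/∂y,  v_g = (1/(fρ)) ∂P/∂x
u_g = −(−2.1×10⁻³)/(−1.33×10⁻⁴ × 1.23) = −12.8 m/s;  v_g = (3.4×10⁻³)/(−1.33×10⁻⁴ × 1.23) = −20.8 m/s
|V_g| = √(u_g² + v_g²) = 24.4 m/s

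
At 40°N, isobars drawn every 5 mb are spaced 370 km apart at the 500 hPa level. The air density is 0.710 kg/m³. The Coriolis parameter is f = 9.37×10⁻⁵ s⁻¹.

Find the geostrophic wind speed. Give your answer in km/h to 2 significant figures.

73 km/h

Pressure gradient: |∂P/∂n| = 500 Pa / 370000 m = 1.35×10⁻³ Pa/m
Geostrophic balance (pressure-gradient force = Coriolis force):
V_g = (1/(fρ)) |∂P/∂n| = 1.35×10⁻³ / (9.37×10⁻⁵ × 0.710) = 20.3 m/s
Converting: 20.3 m/s × 3.6 = 73 km/h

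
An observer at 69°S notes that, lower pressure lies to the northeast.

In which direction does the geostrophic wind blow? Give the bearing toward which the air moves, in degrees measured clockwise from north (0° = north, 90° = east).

315°

The pressure-gradient force points toward the northeast (bearing 045°).
Geostrophic balance: in the Southern Hemisphere the Coriolis force deflects motion to the left, so the geostrophic wind blows 90° to the left of the pressure-gradient force (low pressure on the right).
Rotating 045° by 90° counterclockwise gives 315° — the wind blows toward the northwest.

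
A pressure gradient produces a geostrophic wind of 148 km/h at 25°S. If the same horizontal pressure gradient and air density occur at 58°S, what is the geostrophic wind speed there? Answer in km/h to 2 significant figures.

With the same pressure gradient and density, V_g ∝ 1/f ∝ 1/sin φ.
V₂ = V₁ · sin φ₁ / sin φ₂ = 148 × sin 25° / sin 58°
V₂ = 148 × 0.4226/0.8480 = 74 km/h

74 km/h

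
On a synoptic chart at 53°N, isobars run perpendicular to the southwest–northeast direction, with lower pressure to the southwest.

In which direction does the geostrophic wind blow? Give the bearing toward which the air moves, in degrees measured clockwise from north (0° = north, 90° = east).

The pressure-gradient force points toward the southwest (bearing 225°).
Geostrophic balance: in the Northern Hemisphere the Coriolis force deflects motion to the right, so the geostrophic wind blows 90° to the right of the pressure-gradient force (low pressure on the left).
Rotating 225° by 90° clockwise gives 315° — the wind blows toward the northwest.

315°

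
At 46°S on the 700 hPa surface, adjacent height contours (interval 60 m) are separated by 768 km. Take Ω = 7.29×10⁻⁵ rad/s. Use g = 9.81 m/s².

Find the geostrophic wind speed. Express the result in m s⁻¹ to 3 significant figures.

Coriolis parameter at 46°S:
f = 2Ω sin φ = 2 × 7.29×10⁻⁵ × sin 46° = 1.05×10⁻⁴ s⁻¹
Height gradient: |∂Z/∂n| = 60 m / 768000 m = 7.81×10⁻⁵
On a pressure surface, geostrophic balance gives V_g = (g/f)|∂Z/∂n|:
V_g = 9.81 × 7.81×10⁻⁵ / 1.05×10⁻⁴ = 7.31 m/s

7.31 m s⁻¹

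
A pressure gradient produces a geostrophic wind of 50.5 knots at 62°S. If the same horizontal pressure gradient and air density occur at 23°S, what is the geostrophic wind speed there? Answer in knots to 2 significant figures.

With the same pressure gradient and density, V_g ∝ 1/f ∝ 1/sin φ.
V₂ = V₁ · sin φ₁ / sin φ₂ = 50.5 × sin 62° / sin 23°
V₂ = 50.5 × 0.8829/0.3907 = 110 knots

110 knots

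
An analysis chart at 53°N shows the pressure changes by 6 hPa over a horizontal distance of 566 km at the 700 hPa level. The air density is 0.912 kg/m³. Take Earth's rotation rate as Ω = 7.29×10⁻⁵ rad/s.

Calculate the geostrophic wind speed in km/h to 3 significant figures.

35.9 km/h

Coriolis parameter at 53°N:
f = 2Ω sin φ = 2 × 7.29×10⁻⁵ × sin 53° = 1.16×10⁻⁴ s⁻¹
Pressure gradient: |∂P/∂n| = 600 Pa / 566000 m = 1.06×10⁻³ Pa/m
Geostrophic balance (pressure-gradient force = Coriolis force):
V_g = (1/(fρ)) |∂P/∂n| = 1.06×10⁻³ / (1.16×10⁻⁴ × 0.912) = 9.98 m/s
Converting: 9.98 m/s × 3.6 = 35.9 km/h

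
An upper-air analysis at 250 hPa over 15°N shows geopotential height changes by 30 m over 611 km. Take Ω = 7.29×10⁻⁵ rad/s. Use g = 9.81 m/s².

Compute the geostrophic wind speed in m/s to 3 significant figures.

12.8 m/s

Coriolis parameter at 15°N:
f = 2Ω sin φ = 2 × 7.29×10⁻⁵ × sin 15° = 3.77×10⁻⁵ s⁻¹
Height gradient: |∂Z/∂n| = 30 m / 611000 m = 4.91×10⁻⁵
On a pressure surface, geostrophic balance gives V_g = (g/f)|∂Z/∂n|:
V_g = 9.81 × 4.91×10⁻⁵ / 3.77×10⁻⁵ = 12.8 m/s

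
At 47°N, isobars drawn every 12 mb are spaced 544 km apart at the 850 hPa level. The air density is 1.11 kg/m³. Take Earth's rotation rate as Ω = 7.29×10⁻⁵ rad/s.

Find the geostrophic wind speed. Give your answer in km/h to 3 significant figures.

67.1 km/h

Coriolis parameter at 47°N:
f = 2Ω sin φ = 2 × 7.29×10⁻⁵ × sin 47° = 1.07×10⁻⁴ s⁻¹
Pressure gradient: |∂P/∂n| = 1200 Pa / 544000 m = 2.21×10⁻³ Pa/m
Geostrophic balance (pressure-gradient force = Coriolis force):
V_g = (1/(fρ)) |∂P/∂n| = 2.21×10⁻³ / (1.07×10⁻⁴ × 1.11) = 18.6 m/s
Converting: 18.6 m/s × 3.6 = 67.1 km/h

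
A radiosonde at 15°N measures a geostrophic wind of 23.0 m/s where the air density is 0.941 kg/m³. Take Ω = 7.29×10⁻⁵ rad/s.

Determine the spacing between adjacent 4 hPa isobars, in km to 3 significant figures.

Coriolis parameter at 15°N:
f = 2Ω sin φ = 2 × 7.29×10⁻⁵ × sin 15° = 3.77×10⁻⁵ s⁻¹
Geostrophic balance rearranged: |∂P/∂n| = f ρ V_g
|∂P/∂n| = 3.77×10⁻⁵ × 0.941 × 23.0 = 8.17×10⁻⁴ Pa/m
Isobar spacing: Δn = ΔP/|∂P/∂n| = 400 Pa / 8.17×10⁻⁴ Pa/m = 489766 m ≈ 490 km

490 km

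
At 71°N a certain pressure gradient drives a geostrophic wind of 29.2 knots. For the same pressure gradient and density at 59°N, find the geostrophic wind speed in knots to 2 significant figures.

32 knots

With the same pressure gradient and density, V_g ∝ 1/f ∝ 1/sin φ.
V₂ = V₁ · sin φ₁ / sin φ₂ = 29.2 × sin 71° / sin 59°
V₂ = 29.2 × 0.9455/0.8572 = 32 knots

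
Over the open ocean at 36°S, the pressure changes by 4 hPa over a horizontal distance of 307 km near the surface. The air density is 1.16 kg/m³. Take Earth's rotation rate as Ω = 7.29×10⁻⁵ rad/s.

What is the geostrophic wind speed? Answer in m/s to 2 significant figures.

Coriolis parameter at 36°S:
f = 2Ω sin φ = 2 × 7.29×10⁻⁵ × sin 36° = 8.57×10⁻⁵ s⁻¹
Pressure gradient: |∂P/∂n| = 400 Pa / 307000 m = 1.30×10⁻³ Pa/m
Geostrophic balance (pressure-gradient force = Coriolis force):
V_g = (1/(fρ)) |∂P/∂n| = 1.30×10⁻³ / (8.57×10⁻⁵ × 1.16) = 13.1 m/s

13 m/s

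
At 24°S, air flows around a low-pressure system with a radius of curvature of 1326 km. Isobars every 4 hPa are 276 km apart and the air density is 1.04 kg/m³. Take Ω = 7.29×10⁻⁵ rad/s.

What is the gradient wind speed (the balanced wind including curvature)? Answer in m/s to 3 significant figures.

18.9 m/s

Coriolis parameter at 24°S:
f = 2Ω sin φ = 2 × 7.29×10⁻⁵ × sin 24° = 5.93×10⁻⁵ s⁻¹
Pressure gradient: |∂P/∂n| = 400 Pa / 276000 m = 1.45×10⁻³ Pa/m
Geostrophic speed: V_g = |∂P/∂n|/(fρ) = 1.45×10⁻³/(5.93×10⁻⁵ × 1.04) = 23.5 m/s
Around a low, centrifugal force acts outward with Coriolis, so pressure-gradient force balances both:
(1/ρ)|∂P/∂n| = fV + V²/R  →  V² + fR·V − fR·V_g = 0
With fR = 5.93×10⁻⁵ × 1326×10³ m = 78.6 m/s:
V = [−fR + √((fR)² + 4 fR V_g)]/2 = [−78.6 + √(78.6² + 4×78.6×23.5)]/2 = 18.9 m/s
Subgeostrophic (V < V_g = 23.5 m/s), as expected around a low.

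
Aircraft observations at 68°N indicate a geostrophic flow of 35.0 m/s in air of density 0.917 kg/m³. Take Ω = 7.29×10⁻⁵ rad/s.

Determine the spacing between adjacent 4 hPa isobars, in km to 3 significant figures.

92.2 km

Coriolis parameter at 68°N:
f = 2Ω sin φ = 2 × 7.29×10⁻⁵ × sin 68° = 1.35×10⁻⁴ s⁻¹
Geostrophic balance rearranged: |∂P/∂n| = f ρ V_g
|∂P/∂n| = 1.35×10⁻⁴ × 0.917 × 35.0 = 4.34×10⁻³ Pa/m
Isobar spacing: Δn = ΔP/|∂P/∂n| = 400 Pa / 4.34×10⁻³ Pa/m = 92193 m ≈ 92.2 km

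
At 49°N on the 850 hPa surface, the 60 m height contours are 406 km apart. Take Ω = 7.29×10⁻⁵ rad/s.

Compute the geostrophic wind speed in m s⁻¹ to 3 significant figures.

Coriolis parameter at 49°N:
f = 2Ω sin φ = 2 × 7.29×10⁻⁵ × sin 49° = 1.10×10⁻⁴ s⁻¹
Height gradient: |∂Z/∂n| = 60 m / 406000 m = 1.48×10⁻⁴
On a pressure surface, geostrophic balance gives V_g = (g/f)|∂Z/∂n|:
V_g = 9.81 × 1.48×10⁻⁴ / 1.10×10⁻⁴ = 13.2 m/s

13.2 m s⁻¹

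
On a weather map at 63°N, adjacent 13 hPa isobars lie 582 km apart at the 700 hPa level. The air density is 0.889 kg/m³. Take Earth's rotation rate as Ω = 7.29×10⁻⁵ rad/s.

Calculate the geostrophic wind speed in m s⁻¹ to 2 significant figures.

Coriolis parameter at 63°N:
f = 2Ω sin φ = 2 × 7.29×10⁻⁵ × sin 63° = 1.30×10⁻⁴ s⁻¹
Pressure gradient: |∂P/∂n| = 1300 Pa / 582000 m = 2.23×10⁻³ Pa/m
Geostrophic balance (pressure-gradient force = Coriolis force):
V_g = (1/(fρ)) |∂P/∂n| = 2.23×10⁻³ / (1.30×10⁻⁴ × 0.889) = 19.3 m/s

19 m s⁻¹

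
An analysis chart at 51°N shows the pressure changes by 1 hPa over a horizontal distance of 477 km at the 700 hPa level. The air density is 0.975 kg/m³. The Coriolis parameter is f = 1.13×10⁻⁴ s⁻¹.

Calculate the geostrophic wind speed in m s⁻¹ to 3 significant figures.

Pressure gradient: |∂P/∂n| = 100 Pa / 477000 m = 2.10×10⁻⁴ Pa/m
Geostrophic balance (pressure-gradient force = Coriolis force):
V_g = (1/(fρ)) |∂P/∂n| = 2.10×10⁻⁴ / (1.13×10⁻⁴ × 0.975) = 1.90 m/s

1.90 m s⁻¹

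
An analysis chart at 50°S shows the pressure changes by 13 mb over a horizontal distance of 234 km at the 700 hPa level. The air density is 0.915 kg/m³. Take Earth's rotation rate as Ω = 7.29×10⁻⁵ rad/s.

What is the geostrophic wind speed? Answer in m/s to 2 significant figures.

54 m/s

Coriolis parameter at 50°S:
f = 2Ω sin φ = 2 × 7.29×10⁻⁵ × sin 50° = 1.12×10⁻⁴ s⁻¹
Pressure gradient: |∂P/∂n| = 1300 Pa / 234000 m = 5.56×10⁻³ Pa/m
Geostrophic balance (pressure-gradient force = Coriolis force):
V_g = (1/(fρ)) |∂P/∂n| = 5.56×10⁻³ / (1.12×10⁻⁴ × 0.915) = 54.4 m/s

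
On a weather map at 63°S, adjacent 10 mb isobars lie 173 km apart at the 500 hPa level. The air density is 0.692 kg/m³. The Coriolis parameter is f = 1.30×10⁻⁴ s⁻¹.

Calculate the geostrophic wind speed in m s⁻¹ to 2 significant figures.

64 m s⁻¹

Pressure gradient: |∂P/∂n| = 1000 Pa / 173000 m = 5.78×10⁻³ Pa/m
Geostrophic balance (pressure-gradient force = Coriolis force):
V_g = (1/(fρ)) |∂P/∂n| = 5.78×10⁻³ / (1.30×10⁻⁴ × 0.692) = 64.3 m/s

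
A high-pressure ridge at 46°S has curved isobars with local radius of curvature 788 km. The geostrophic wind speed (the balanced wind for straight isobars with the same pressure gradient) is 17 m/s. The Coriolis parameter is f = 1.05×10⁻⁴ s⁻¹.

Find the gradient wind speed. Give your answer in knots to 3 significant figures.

46.5 knots

Around a high, pressure-gradient force acts outward with centrifugal, so Coriolis balances both:
fV = (1/ρ)|∂P/∂n| + V²/R  →  V² − fR·V + fR·V_g = 0
With fR = 1.05×10⁻⁴ × 788×10³ m = 82.7 m/s:
V = [fR − √((fR)² − 4 fR V_g)]/2 = [82.7 − √(82.7² − 4×82.7×17)]/2 = 23.9 m/s
Supergeostrophic (V > V_g = 17 m/s), as expected around a high.
Converting: 23.9 m/s × 1.944 = 46.5 knots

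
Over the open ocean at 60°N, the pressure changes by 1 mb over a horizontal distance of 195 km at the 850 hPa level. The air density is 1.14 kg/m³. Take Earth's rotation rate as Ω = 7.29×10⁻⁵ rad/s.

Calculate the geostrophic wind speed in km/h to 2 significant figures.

Coriolis parameter at 60°N:
f = 2Ω sin φ = 2 × 7.29×10⁻⁵ × sin 60° = 1.26×10⁻⁴ s⁻¹
Pressure gradient: |∂P/∂n| = 100 Pa / 195000 m = 5.13×10⁻⁴ Pa/m
Geostrophic balance (pressure-gradient force = Coriolis force):
V_g = (1/(fρ)) |∂P/∂n| = 5.13×10⁻⁴ / (1.26×10⁻⁴ × 1.14) = 3.56 m/s
Converting: 3.56 m/s × 3.6 = 13 km/h

13 km/h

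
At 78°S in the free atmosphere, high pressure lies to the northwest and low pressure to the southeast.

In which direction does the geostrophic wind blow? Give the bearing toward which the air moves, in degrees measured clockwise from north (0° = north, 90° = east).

045°

The pressure-gradient force points toward the southeast (bearing 135°).
Geostrophic balance: in the Southern Hemisphere the Coriolis force deflects motion to the left, so the geostrophic wind blows 90° to the left of the pressure-gradient force (low pressure on the right).
Rotating 135° by 90° counterclockwise gives 045° — the wind blows toward the northeast.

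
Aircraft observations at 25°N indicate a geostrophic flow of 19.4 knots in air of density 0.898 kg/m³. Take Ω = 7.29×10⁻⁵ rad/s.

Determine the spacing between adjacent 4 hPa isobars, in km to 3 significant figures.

724 km

Coriolis parameter at 25°N:
f = 2Ω sin φ = 2 × 7.29×10⁻⁵ × sin 25° = 6.16×10⁻⁵ s⁻¹
Wind speed in SI: 19.4 knots = 9.98 m/s
Geostrophic balance rearranged: |∂P/∂n| = f ρ V_g
|∂P/∂n| = 6.16×10⁻⁵ × 0.898 × 9.98 = 5.52×10⁻⁴ Pa/m
Isobar spacing: Δn = ΔP/|∂P/∂n| = 400 Pa / 5.52×10⁻⁴ Pa/m = 724333 m ≈ 724 km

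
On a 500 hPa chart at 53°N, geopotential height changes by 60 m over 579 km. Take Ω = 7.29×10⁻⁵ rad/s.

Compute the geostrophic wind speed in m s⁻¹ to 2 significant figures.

Coriolis parameter at 53°N:
f = 2Ω sin φ = 2 × 7.29×10⁻⁵ × sin 53° = 1.16×10⁻⁴ s⁻¹
Height gradient: |∂Z/∂n| = 60 m / 579000 m = 1.04×10⁻⁴
On a pressure surface, geostrophic balance gives V_g = (g/f)|∂Z/∂n|:
V_g = 9.81 × 1.04×10⁻⁴ / 1.16×10⁻⁴ = 8.73 m/s

8.7 m s⁻¹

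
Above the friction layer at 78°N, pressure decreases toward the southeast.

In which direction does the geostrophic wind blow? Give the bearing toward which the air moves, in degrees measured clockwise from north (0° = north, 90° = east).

225°

The pressure-gradient force points toward the southeast (bearing 135°).
Geostrophic balance: in the Northern Hemisphere the Coriolis force deflects motion to the right, so the geostrophic wind blows 90° to the right of the pressure-gradient force (low pressure on the left).
Rotating 135° by 90° clockwise gives 225° — the wind blows toward the southwest.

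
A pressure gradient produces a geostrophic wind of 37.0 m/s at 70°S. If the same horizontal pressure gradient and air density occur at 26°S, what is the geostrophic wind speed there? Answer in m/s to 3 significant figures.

79.3 m/s

With the same pressure gradient and density, V_g ∝ 1/f ∝ 1/sin φ.
V₂ = V₁ · sin φ₁ / sin φ₂ = 37.0 × sin 70° / sin 26°
V₂ = 37.0 × 0.9397/0.4384 = 79.3 m/s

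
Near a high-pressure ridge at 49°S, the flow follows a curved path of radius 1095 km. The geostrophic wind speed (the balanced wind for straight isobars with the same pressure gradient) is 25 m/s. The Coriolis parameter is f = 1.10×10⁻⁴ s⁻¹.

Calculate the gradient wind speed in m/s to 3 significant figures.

35.4 m/s

Around a high, pressure-gradient force acts outward with centrifugal, so Coriolis balances both:
fV = (1/ρ)|∂P/∂n| + V²/R  →  V² − fR·V + fR·V_g = 0
With fR = 1.10×10⁻⁴ × 1095×10³ m = 120 m/s:
V = [fR − √((fR)² − 4 fR V_g)]/2 = [120 − √(120² − 4×120×25)]/2 = 35.4 m/s
Supergeostrophic (V > V_g = 25 m/s), as expected around a high.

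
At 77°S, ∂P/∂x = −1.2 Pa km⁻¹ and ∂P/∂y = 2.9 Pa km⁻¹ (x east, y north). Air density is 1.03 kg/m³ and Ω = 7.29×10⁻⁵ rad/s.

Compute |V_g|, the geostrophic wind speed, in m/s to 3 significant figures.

21.4 m/s

Coriolis parameter at 77°S:
f = 2Ω sin φ = 2 × 7.29×10⁻⁵ × sin 77° = 1.42×10⁻⁴ s⁻¹
In the Southern Hemisphere f is negative: f = −1.42×10⁻⁴ s⁻¹.
Component geostrophic relations (x east, y north):
u_g = −(1/(fρ)) ∂P/∂y,  v_g = (1/(fρ)) ∂P/∂x
u_g = −(2.9×10⁻³)/(−1.42×10⁻⁴ × 1.03) = 19.8 m/s;  v_g = (−1.2×10⁻³)/(−1.42×10⁻⁴ × 1.03) = 8.20 m/s
|V_g| = √(u_g² + v_g²) = 21.4 m/s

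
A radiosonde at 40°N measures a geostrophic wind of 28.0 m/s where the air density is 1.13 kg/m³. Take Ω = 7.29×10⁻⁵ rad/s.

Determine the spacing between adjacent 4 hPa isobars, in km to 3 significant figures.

Coriolis parameter at 40°N:
f = 2Ω sin φ = 2 × 7.29×10⁻⁵ × sin 40° = 9.37×10⁻⁵ s⁻¹
Geostrophic balance rearranged: |∂P/∂n| = f ρ V_g
|∂P/∂n| = 9.37×10⁻⁵ × 1.13 × 28.0 = 2.97×10⁻³ Pa/m
Isobar spacing: Δn = ΔP/|∂P/∂n| = 400 Pa / 2.97×10⁻³ Pa/m = 134896 m ≈ 135 km

135 km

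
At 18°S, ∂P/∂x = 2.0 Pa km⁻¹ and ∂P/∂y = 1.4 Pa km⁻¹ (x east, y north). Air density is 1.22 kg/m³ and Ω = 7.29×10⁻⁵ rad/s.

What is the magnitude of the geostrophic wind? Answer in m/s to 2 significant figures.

44 m/s

Coriolis parameter at 18°S:
f = 2Ω sin φ = 2 × 7.29×10⁻⁵ × sin 18° = 4.51×10⁻⁵ s⁻¹
In the Southern Hemisphere f is negative: f = −4.51×10⁻⁵ s⁻¹.
Component geostrophic relations (x east, y north):
u_g = −(1/(fρ)) ∂P/∂y,  v_g = (1/(fρ)) ∂P/∂x
u_g = −(1.4×10⁻³)/(−4.51×10⁻⁵ × 1.22) = 25.5 m/s;  v_g = (2.0×10⁻³)/(−4.51×10⁻⁵ × 1.22) = −36.4 m/s
|V_g| = √(u_g² + v_g²) = 44.4 m/s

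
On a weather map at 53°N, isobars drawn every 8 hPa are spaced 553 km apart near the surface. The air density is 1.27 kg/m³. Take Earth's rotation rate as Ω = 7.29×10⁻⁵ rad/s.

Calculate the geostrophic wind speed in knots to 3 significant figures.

19.0 knots

Coriolis parameter at 53°N:
f = 2Ω sin φ = 2 × 7.29×10⁻⁵ × sin 53° = 1.16×10⁻⁴ s⁻¹
Pressure gradient: |∂P/∂n| = 800 Pa / 553000 m = 1.45×10⁻³ Pa/m
Geostrophic balance (pressure-gradient force = Coriolis force):
V_g = (1/(fρ)) |∂P/∂n| = 1.45×10⁻³ / (1.16×10⁻⁴ × 1.27) = 9.78 m/s
Converting: 9.78 m/s × 1.944 = 19.0 knots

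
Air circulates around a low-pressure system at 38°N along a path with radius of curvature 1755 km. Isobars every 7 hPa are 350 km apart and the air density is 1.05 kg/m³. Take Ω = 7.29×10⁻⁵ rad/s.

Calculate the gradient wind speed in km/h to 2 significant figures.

68 km/h

Coriolis parameter at 38°N:
f = 2Ω sin φ = 2 × 7.29×10⁻⁵ × sin 38° = 8.98×10⁻⁵ s⁻¹
Pressure gradient: |∂P/∂n| = 700 Pa / 350000 m = 2.00×10⁻³ Pa/m
Geostrophic speed: V_g = |∂P/∂n|/(fρ) = 2.00×10⁻³/(8.98×10⁻⁵ × 1.05) = 21.2 m/s
Around a low, centrifugal force acts outward with Coriolis, so pressure-gradient force balances both:
(1/ρ)|∂P/∂n| = fV + V²/R  →  V² + fR·V − fR·V_g = 0
With fR = 8.98×10⁻⁵ × 1755×10³ m = 158 m/s:
V = [−fR + √((fR)² + 4 fR V_g)]/2 = [−158 + √(158² + 4×158×21.2)]/2 = 18.9 m/s
Subgeostrophic (V < V_g = 21.2 m/s), as expected around a low.
Converting: 18.9 m/s × 3.6 = 68 km/h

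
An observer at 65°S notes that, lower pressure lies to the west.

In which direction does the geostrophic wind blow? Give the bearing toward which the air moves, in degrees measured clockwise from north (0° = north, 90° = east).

The pressure-gradient force points toward the west (bearing 270°).
Geostrophic balance: in the Southern Hemisphere the Coriolis force deflects motion to the left, so the geostrophic wind blows 90° to the left of the pressure-gradient force (low pressure on the right).
Rotating 270° by 90° counterclockwise gives 180° — the wind blows toward the south.

180°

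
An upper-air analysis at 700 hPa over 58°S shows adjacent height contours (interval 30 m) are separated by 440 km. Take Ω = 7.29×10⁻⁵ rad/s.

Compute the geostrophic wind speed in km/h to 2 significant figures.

Coriolis parameter at 58°S:
f = 2Ω sin φ = 2 × 7.29×10⁻⁵ × sin 58° = 1.24×10⁻⁴ s⁻¹
Height gradient: |∂Z/∂n| = 30 m / 440000 m = 6.82×10⁻⁵
On a pressure surface, geostrophic balance gives V_g = (g/f)|∂Z/∂n|:
V_g = 9.81 × 6.82×10⁻⁵ / 1.24×10⁻⁴ = 5.41 m/s
Converting: 5.41 m/s × 3.6 = 19 km/h

19 km/h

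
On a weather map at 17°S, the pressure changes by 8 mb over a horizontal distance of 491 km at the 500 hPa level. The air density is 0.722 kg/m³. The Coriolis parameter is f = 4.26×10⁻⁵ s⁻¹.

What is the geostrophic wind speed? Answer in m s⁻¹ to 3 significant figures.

Pressure gradient: |∂P/∂n| = 800 Pa / 491000 m = 1.63×10⁻³ Pa/m
Geostrophic balance (pressure-gradient force = Coriolis force):
V_g = (1/(fρ)) |∂P/∂n| = 1.63×10⁻³ / (4.26×10⁻⁵ × 0.722) = 53.0 m/s

53.0 m s⁻¹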